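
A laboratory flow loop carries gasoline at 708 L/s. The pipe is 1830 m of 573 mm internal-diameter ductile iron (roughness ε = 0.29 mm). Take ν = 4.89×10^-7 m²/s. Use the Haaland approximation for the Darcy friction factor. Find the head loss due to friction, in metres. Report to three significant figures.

h_f ≈ 20.8 m

V = 4Q/(πD²) = 4·0.708/(π·0.573²) = 2.746 m/s
Re = VD/ν = 2.746·0.573/4.89×10^-7 = 3.22×10^6 → turbulent
ε/D = 0.29/573 = 5.06×10^-4
Haaland: f = 0.01692
h_f = f(L/D)V²/(2g) = 0.01692·(1830/0.573)·2.746²/(2·9.81) = 20.76 m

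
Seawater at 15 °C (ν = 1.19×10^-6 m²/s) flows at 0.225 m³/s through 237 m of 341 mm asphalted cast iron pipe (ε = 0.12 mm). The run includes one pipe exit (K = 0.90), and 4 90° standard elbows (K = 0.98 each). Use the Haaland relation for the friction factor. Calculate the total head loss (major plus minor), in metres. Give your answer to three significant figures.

H_L ≈ 4.99 m

V = 4Q/(πD²) = 2.464 m/s; V²/2g = 0.3094 m
Re = 7.06×10^5, ε/D = 3.52×10^-4 → f = 0.01627 (Haaland)
Major: h_f = f(L/D)·V²/2g = 0.01627·695.0·0.3094 = 3.498 m
Minor: ΣK = 4.82; h_m = ΣK·V²/2g = 1.491 m
Total H_L = 3.498 + 1.491 = 4.989 m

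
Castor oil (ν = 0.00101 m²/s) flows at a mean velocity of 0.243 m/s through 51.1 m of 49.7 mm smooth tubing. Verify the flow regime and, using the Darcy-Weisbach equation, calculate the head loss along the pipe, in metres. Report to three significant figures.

h_f ≈ 16.6 m

Re = VD/ν = 0.243·0.04970/0.00101 = 12.0 → laminar (Re < 2300)
f = 64/Re = 5.352
h_f = f(L/D)V²/(2g) = 5.352·(51.1/0.04970)·0.243²/(2·9.81) = 16.56 m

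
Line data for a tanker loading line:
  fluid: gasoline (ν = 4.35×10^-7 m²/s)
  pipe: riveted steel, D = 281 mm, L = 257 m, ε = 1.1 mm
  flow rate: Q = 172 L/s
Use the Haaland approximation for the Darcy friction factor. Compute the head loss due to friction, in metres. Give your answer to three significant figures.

V = 4Q/(πD²) = 4·0.172/(π·0.281²) = 2.773 m/s
Re = VD/ν = 2.773·0.281/4.35×10^-7 = 1.79×10^6 → turbulent
ε/D = 1.1/281 = 0.00391
Haaland: f = 0.02835
h_f = f(L/D)V²/(2g) = 0.02835·(257/0.281)·2.773²/(2·9.81) = 10.17 m

h_f ≈ 10.2 m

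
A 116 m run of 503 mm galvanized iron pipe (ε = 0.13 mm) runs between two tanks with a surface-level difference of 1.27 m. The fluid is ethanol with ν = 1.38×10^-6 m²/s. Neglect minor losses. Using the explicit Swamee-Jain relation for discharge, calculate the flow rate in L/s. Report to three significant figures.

Swamee-Jain (Type II): Q = -0.965·√(gD⁵h_f/L)·ln[ε/(3.7D) + √(3.17ν²L/(gD³h_f))]
√(gD⁵h_f/L) = √(9.81·0.503⁵·1.27/116) = 0.05881
ε/(3.7D) = 6.99×10^-5; √(3.17ν²L/(gD³h_f)) = 2.10×10^-5
Q = -0.965·0.05881·ln(9.087×10^-5) = 0.5281 m³/s
Check: V = 2.66 m/s, Re = 9.69×10^5, f = 0.01539, h_f = 1.28 m ≈ 1.27 m ✓

Q ≈ 528 L/s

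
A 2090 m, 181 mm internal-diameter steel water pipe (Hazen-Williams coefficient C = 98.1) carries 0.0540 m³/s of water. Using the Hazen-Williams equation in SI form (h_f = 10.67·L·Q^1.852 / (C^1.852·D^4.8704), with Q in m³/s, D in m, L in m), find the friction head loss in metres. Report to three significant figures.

h_f = 10.67·2090·0.0540^1.852 / (98.1^1.852·0.181^4.8704) = 84.63 m

h_f ≈ 84.6 m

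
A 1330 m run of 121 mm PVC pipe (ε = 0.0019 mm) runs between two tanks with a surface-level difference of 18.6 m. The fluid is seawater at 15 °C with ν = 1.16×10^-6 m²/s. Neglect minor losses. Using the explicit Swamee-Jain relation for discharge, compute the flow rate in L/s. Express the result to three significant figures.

Swamee-Jain (Type II): Q = -0.965·√(gD⁵h_f/L)·ln[ε/(3.7D) + √(3.17ν²L/(gD³h_f))]
√(gD⁵h_f/L) = √(9.81·0.121⁵·18.6/1330) = 0.001886
ε/(3.7D) = 4.24×10^-6; √(3.17ν²L/(gD³h_f)) = 1.32×10^-4
Q = -0.965·0.001886·ln(1.367×10^-4) = 0.01620 m³/s
Check: V = 1.41 m/s, Re = 1.47×10^5, f = 0.01663, h_f = 18.5 m ≈ 18.6 m ✓

Q ≈ 16.2 L/s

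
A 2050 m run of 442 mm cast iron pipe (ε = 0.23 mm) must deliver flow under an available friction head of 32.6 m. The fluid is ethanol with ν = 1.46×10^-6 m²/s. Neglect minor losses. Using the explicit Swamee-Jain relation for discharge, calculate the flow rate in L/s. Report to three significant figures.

Q ≈ 432 L/s

Swamee-Jain (Type II): Q = -0.965·√(gD⁵h_f/L)·ln[ε/(3.7D) + √(3.17ν²L/(gD³h_f))]
√(gD⁵h_f/L) = √(9.81·0.442⁵·32.6/2050) = 0.05130
ε/(3.7D) = 1.41×10^-4; √(3.17ν²L/(gD³h_f)) = 2.24×10^-5
Q = -0.965·0.05130·ln(1.630×10^-4) = 0.4318 m³/s
Check: V = 2.81 m/s, Re = 8.52×10^5, f = 0.01752, h_f = 32.8 m ≈ 32.6 m ✓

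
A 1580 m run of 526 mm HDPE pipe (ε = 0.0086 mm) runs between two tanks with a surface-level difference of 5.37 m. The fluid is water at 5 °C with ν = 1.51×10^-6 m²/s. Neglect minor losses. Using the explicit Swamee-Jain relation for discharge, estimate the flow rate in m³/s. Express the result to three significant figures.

Swamee-Jain (Type II): Q = -0.965·√(gD⁵h_f/L)·ln[ε/(3.7D) + √(3.17ν²L/(gD³h_f))]
√(gD⁵h_f/L) = √(9.81·0.526⁵·5.37/1580) = 0.03664
ε/(3.7D) = 4.42×10^-6; √(3.17ν²L/(gD³h_f)) = 3.86×10^-5
Q = -0.965·0.03664·ln(4.301×10^-5) = 0.3555 m³/s
Check: V = 1.64 m/s, Re = 5.70×10^5, f = 0.01307, h_f = 5.36 m ≈ 5.37 m ✓

Q ≈ 0.355 m³/s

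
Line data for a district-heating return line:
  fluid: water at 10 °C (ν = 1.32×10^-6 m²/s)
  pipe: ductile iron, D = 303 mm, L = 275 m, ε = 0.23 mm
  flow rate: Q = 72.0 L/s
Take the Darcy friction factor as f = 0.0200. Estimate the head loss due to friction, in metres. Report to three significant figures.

V = 4Q/(πD²) = 4·0.0720/(π·0.303²) = 0.9985 m/s
h_f = f(L/D)V²/(2g) = 0.02000·(275/0.303)·0.9985²/(2·9.81) = 0.9224 m

h_f ≈ 0.922 m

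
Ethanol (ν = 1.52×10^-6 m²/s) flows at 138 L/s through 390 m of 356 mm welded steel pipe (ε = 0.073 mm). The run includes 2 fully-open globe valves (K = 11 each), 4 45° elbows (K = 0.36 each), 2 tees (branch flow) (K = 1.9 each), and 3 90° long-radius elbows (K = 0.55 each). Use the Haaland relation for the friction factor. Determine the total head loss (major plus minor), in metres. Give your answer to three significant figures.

V = 4Q/(πD²) = 1.386 m/s; V²/2g = 0.09797 m
Re = 3.25×10^5, ε/D = 2.05×10^-4 → f = 0.01597 (Haaland)
Major: h_f = f(L/D)·V²/2g = 0.01597·1096·0.09797 = 1.713 m
Minor: ΣK = 28.9; h_m = ΣK·V²/2g = 2.830 m
Total H_L = 1.713 + 2.830 = 4.544 m

H_L ≈ 4.54 m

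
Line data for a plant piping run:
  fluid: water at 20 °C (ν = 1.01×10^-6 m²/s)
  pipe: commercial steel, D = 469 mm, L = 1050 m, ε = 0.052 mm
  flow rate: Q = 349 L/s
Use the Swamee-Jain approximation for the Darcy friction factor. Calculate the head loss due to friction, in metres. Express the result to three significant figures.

h_f ≈ 6.40 m

V = 4Q/(πD²) = 4·0.349/(π·0.469²) = 2.020 m/s
Re = VD/ν = 2.020·0.469/1.01×10^-6 = 9.38×10^5 → turbulent
ε/D = 0.052/469 = 1.11×10^-4
Swamee-Jain: f = 0.01374
h_f = f(L/D)V²/(2g) = 0.01374·(1050/0.469)·2.020²/(2·9.81) = 6.397 m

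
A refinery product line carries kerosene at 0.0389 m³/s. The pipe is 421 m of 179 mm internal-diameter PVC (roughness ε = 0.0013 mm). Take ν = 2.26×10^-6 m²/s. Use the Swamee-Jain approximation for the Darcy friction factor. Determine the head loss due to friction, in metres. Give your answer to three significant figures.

V = 4Q/(πD²) = 4·0.0389/(π·0.179²) = 1.546 m/s
Re = VD/ν = 1.546·0.179/2.26×10^-6 = 1.22×10^5 → turbulent
ε/D = 0.0013/179 = 7.26×10^-6
Swamee-Jain: f = 0.01718
h_f = f(L/D)V²/(2g) = 0.01718·(421/0.179)·1.546²/(2·9.81) = 4.921 m

h_f ≈ 4.92 m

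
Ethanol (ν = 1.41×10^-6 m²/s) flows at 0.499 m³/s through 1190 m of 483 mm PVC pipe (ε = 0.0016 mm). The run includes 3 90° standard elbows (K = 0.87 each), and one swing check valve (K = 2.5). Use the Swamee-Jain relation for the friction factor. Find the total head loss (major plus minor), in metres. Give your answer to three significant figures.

H_L ≈ 12.9 m

V = 4Q/(πD²) = 2.723 m/s; V²/2g = 0.3780 m
Re = 9.33×10^5, ε/D = 3.31×10^-6 → f = 0.01182 (Swamee-Jain)
Major: h_f = f(L/D)·V²/2g = 0.01182·2464·0.3780 = 11.01 m
Minor: ΣK = 5.11; h_m = ΣK·V²/2g = 1.932 m
Total H_L = 11.01 + 1.932 = 12.94 m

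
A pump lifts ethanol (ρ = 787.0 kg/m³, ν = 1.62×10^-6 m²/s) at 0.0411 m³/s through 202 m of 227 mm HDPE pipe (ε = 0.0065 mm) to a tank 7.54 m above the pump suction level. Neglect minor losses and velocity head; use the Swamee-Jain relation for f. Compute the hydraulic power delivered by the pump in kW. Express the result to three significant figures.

P_hyd ≈ 2.64 kW

V = 4Q/(πD²) = 1.016 m/s; Re = 1.42×10^5; ε/D = 2.86×10^-5; f = 0.01683
h_f = f(L/D)V²/2g = 0.7872 m
Total head H = z + h_f = 7.54 + 0.7872 = 8.327 m
P_hyd = ρgQH = 787.0·9.81·0.0411·8.327 = 2.642 kW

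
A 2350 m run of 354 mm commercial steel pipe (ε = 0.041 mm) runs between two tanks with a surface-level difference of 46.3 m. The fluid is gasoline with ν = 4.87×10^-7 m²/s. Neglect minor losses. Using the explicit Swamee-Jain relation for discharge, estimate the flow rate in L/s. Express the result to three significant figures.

Swamee-Jain (Type II): Q = -0.965·√(gD⁵h_f/L)·ln[ε/(3.7D) + √(3.17ν²L/(gD³h_f))]
√(gD⁵h_f/L) = √(9.81·0.354⁵·46.3/2350) = 0.03278
ε/(3.7D) = 3.13×10^-5; √(3.17ν²L/(gD³h_f)) = 9.36×10^-6
Q = -0.965·0.03278·ln(4.067×10^-5) = 0.3198 m³/s
Check: V = 3.25 m/s, Re = 2.36×10^6, f = 0.01304, h_f = 46.6 m ≈ 46.3 m ✓

Q ≈ 320 L/s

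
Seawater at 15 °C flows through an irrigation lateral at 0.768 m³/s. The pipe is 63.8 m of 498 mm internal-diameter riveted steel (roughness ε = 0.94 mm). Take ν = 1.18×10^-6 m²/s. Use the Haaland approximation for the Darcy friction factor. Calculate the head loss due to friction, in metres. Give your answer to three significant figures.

h_f ≈ 2.36 m

V = 4Q/(πD²) = 4·0.768/(π·0.498²) = 3.943 m/s
Re = VD/ν = 3.943·0.498/1.18×10^-6 = 1.66×10^6 → turbulent
ε/D = 0.94/498 = 0.00189
Haaland: f = 0.02321
h_f = f(L/D)V²/(2g) = 0.02321·(63.8/0.498)·3.943²/(2·9.81) = 2.356 m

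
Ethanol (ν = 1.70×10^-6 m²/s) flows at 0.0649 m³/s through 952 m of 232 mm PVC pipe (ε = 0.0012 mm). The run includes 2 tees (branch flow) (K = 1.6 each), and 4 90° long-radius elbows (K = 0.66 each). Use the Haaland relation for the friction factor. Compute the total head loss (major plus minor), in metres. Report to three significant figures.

V = 4Q/(πD²) = 1.535 m/s; V²/2g = 0.1201 m
Re = 2.10×10^5, ε/D = 5.17×10^-6 → f = 0.01539 (Haaland)
Major: h_f = f(L/D)·V²/2g = 0.01539·4103·0.1201 = 7.587 m
Minor: ΣK = 5.84; h_m = ΣK·V²/2g = 0.7016 m
Total H_L = 7.587 + 0.7016 = 8.288 m

H_L ≈ 8.29 m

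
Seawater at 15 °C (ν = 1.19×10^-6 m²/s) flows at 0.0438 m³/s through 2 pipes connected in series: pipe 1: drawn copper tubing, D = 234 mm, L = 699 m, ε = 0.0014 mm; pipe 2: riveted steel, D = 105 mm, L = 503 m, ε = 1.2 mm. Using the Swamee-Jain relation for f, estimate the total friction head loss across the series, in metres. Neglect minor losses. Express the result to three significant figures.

H ≈ 252 m

Pipe 1: V = 1.018 m/s, Re = 2.00×10^5, ε/D = 5.98×10^-6, f = 0.01558, h_1 = f(L/D)V²/2g = 2.461 m
Pipe 2: V = 5.058 m/s, Re = 4.46×10^5, ε/D = 0.0114, f = 0.03988, h_2 = f(L/D)V²/2g = 249.2 m
Series → Q common, losses add: H = Σh = 251.6 m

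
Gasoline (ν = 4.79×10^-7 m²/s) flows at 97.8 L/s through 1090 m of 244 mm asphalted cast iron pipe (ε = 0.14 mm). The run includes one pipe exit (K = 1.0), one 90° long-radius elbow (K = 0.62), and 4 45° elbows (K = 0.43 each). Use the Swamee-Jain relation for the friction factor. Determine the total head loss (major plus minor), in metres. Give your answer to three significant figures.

V = 4Q/(πD²) = 2.092 m/s; V²/2g = 0.2230 m
Re = 1.07×10^6, ε/D = 5.74×10^-4 → f = 0.01775 (Swamee-Jain)
Major: h_f = f(L/D)·V²/2g = 0.01775·4467·0.2230 = 17.68 m
Minor: ΣK = 3.34; h_m = ΣK·V²/2g = 0.7447 m
Total H_L = 17.68 + 0.7447 = 18.43 m

H_L ≈ 18.4 m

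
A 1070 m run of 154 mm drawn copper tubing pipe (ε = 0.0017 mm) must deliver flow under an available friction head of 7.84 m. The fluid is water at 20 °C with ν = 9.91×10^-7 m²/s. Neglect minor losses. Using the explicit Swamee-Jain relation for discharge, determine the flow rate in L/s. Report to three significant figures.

Q ≈ 21.9 L/s

Swamee-Jain (Type II): Q = -0.965·√(gD⁵h_f/L)·ln[ε/(3.7D) + √(3.17ν²L/(gD³h_f))]
√(gD⁵h_f/L) = √(9.81·0.154⁵·7.84/1070) = 0.002495
ε/(3.7D) = 2.98×10^-6; √(3.17ν²L/(gD³h_f)) = 1.09×10^-4
Q = -0.965·0.002495·ln(1.119×10^-4) = 0.02191 m³/s
Check: V = 1.18 m/s, Re = 1.83×10^5, f = 0.01590, h_f = 7.79 m ≈ 7.84 m ✓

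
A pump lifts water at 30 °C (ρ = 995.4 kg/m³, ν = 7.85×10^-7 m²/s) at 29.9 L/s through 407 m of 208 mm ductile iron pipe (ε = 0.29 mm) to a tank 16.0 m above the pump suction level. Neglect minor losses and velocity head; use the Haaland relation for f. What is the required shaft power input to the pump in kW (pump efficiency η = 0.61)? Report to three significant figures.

V = 4Q/(πD²) = 0.8799 m/s; Re = 2.33×10^5; ε/D = 0.00139; f = 0.02223
h_f = f(L/D)V²/2g = 1.717 m
Total head H = z + h_f = 16.0 + 1.717 = 17.72 m
P_hyd = ρgQH = 995.4·9.81·0.0299·17.72 = 5.173 kW
P_shaft = P_hyd/η = 5.173/0.61 = 8.480 kW

P_shaft ≈ 8.48 kW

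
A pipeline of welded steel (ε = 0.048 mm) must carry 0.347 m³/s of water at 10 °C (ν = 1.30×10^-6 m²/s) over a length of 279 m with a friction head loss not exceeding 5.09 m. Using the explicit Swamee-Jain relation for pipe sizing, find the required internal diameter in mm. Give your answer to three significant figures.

Swamee-Jain (Type III): D = 0.66·[ε^1.25·(LQ²/(gh_f))^4.75 + ν·Q^9.4·(L/(gh_f))^5.2]^0.04
LQ²/(gh_f) = 0.6728; L/(gh_f) = 5.587
Term 1 = ε^1.25·(…)^4.75 = 6.08×10^-7; Term 2 = ν·Q^9.4·(…)^5.2 = 4.77×10^-7
D = 0.66·(6.08×10^-7 + 4.77×10^-7)^0.04 = 0.3810 m = 381 mm
Check: V = 3.04 m/s, Re = 8.92×10^5, f = 0.01400, h_f = 4.84 m ≈ 5.09 m ✓

D ≈ 381 mm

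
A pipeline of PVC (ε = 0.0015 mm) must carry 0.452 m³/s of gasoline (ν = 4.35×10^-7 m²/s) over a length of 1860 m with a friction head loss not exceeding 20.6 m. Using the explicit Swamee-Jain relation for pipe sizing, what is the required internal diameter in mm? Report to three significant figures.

Swamee-Jain (Type III): D = 0.66·[ε^1.25·(LQ²/(gh_f))^4.75 + ν·Q^9.4·(L/(gh_f))^5.2]^0.04
LQ²/(gh_f) = 1.880; L/(gh_f) = 9.204
Term 1 = ε^1.25·(…)^4.75 = 1.05×10^-6; Term 2 = ν·Q^9.4·(…)^5.2 = 2.57×10^-5
D = 0.66·(1.05×10^-6 + 2.57×10^-5)^0.04 = 0.4331 m = 433 mm
Check: V = 3.07 m/s, Re = 3.05×10^6, f = 0.009875, h_f = 20.3 m ≈ 20.6 m ✓

D ≈ 433 mm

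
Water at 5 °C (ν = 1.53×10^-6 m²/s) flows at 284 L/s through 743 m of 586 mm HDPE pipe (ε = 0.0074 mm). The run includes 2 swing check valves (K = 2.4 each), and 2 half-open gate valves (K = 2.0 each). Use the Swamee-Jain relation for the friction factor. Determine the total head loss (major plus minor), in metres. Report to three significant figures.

H_L ≈ 1.49 m

V = 4Q/(πD²) = 1.053 m/s; V²/2g = 0.05652 m
Re = 4.03×10^5, ε/D = 1.26×10^-5 → f = 0.01379 (Swamee-Jain)
Major: h_f = f(L/D)·V²/2g = 0.01379·1268·0.05652 = 0.9879 m
Minor: ΣK = 8.80; h_m = ΣK·V²/2g = 0.4973 m
Total H_L = 0.9879 + 0.4973 = 1.485 m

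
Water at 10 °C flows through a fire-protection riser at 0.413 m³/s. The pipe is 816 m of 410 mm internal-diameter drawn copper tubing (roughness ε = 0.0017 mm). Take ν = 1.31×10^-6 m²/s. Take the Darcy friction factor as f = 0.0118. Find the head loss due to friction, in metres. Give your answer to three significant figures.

V = 4Q/(πD²) = 4·0.413/(π·0.410²) = 3.128 m/s
h_f = f(L/D)V²/(2g) = 0.01180·(816/0.410)·3.128²/(2·9.81) = 11.71 m

h_f ≈ 11.7 m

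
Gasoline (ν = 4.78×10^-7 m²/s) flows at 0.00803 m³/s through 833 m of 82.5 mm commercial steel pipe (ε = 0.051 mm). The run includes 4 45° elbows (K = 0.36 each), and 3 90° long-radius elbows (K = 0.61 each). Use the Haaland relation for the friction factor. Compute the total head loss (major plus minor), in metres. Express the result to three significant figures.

V = 4Q/(πD²) = 1.502 m/s; V²/2g = 0.1150 m
Re = 2.59×10^5, ε/D = 6.18×10^-4 → f = 0.01889 (Haaland)
Major: h_f = f(L/D)·V²/2g = 0.01889·10097·0.1150 = 21.94 m
Minor: ΣK = 3.27; h_m = ΣK·V²/2g = 0.3761 m
Total H_L = 21.94 + 0.3761 = 22.31 m

H_L ≈ 22.3 m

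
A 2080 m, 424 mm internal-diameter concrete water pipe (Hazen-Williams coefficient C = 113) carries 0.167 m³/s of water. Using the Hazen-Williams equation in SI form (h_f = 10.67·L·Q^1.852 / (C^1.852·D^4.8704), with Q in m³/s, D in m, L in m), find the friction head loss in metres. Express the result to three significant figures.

h_f ≈ 8.30 m

h_f = 10.67·2080·0.167^1.852 / (113^1.852·0.424^4.8704) = 8.304 m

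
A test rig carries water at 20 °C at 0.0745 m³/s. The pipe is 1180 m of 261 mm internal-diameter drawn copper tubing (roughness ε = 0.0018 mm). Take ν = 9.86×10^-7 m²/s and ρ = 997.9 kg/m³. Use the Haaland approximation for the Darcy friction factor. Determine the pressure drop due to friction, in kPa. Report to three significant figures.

Δp ≈ 60.7 kPa

V = 4Q/(πD²) = 4·0.0745/(π·0.261²) = 1.392 m/s
Re = VD/ν = 1.392·0.261/9.86×10^-7 = 3.69×10^5 → turbulent
ε/D = 0.0018/261 = 6.90×10^-6
Haaland: f = 0.01387
h_f = f(L/D)V²/(2g) = 0.01387·(1180/0.261)·1.392²/(2·9.81) = 6.196 m
Δp = ρg·h_f = 997.9·9.81·6.196 = 60.65 kPa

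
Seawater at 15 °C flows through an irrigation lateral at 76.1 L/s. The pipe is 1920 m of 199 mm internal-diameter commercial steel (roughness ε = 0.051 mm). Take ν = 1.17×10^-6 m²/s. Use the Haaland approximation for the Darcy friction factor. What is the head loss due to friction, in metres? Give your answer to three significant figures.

V = 4Q/(πD²) = 4·0.0761/(π·0.199²) = 2.447 m/s
Re = VD/ν = 2.447·0.199/1.17×10^-6 = 4.16×10^5 → turbulent
ε/D = 0.051/199 = 2.56×10^-4
Haaland: f = 0.01601
h_f = f(L/D)V²/(2g) = 0.01601·(1920/0.199)·2.447²/(2·9.81) = 47.15 m

h_f ≈ 47.1 m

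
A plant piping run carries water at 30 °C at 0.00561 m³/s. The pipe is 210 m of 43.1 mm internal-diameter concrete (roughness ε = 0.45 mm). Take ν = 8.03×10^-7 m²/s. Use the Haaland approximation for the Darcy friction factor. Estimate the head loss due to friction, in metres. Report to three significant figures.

V = 4Q/(πD²) = 4·0.00561/(π·0.0431²) = 3.845 m/s
Re = VD/ν = 3.845·0.0431/8.03×10^-7 = 2.06×10^5 → turbulent
ε/D = 0.45/43.1 = 0.0104
Haaland: f = 0.03881
h_f = f(L/D)V²/(2g) = 0.03881·(210/0.0431)·3.845²/(2·9.81) = 142.5 m

h_f ≈ 142 m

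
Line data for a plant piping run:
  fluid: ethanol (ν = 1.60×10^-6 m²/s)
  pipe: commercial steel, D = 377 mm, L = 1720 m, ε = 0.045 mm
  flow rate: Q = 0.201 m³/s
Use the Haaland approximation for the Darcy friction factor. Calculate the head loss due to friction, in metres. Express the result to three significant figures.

V = 4Q/(πD²) = 4·0.201/(π·0.377²) = 1.801 m/s
Re = VD/ν = 1.801·0.377/1.60×10^-6 = 4.24×10^5 → turbulent
ε/D = 0.045/377 = 1.19×10^-4
Haaland: f = 0.01475
h_f = f(L/D)V²/(2g) = 0.01475·(1720/0.377)·1.801²/(2·9.81) = 11.12 m

h_f ≈ 11.1 m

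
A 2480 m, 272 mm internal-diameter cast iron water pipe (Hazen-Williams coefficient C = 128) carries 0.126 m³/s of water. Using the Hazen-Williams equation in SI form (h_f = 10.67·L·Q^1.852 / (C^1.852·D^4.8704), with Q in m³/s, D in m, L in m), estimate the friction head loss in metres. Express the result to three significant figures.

h_f = 10.67·2480·0.126^1.852 / (128^1.852·0.272^4.8704) = 40.53 m

h_f ≈ 40.5 m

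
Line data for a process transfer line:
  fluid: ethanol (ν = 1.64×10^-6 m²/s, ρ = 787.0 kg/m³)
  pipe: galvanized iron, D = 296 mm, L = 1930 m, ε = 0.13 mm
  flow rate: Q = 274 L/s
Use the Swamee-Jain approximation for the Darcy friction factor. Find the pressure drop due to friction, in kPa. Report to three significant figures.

Δp ≈ 695 kPa

V = 4Q/(πD²) = 4·0.274/(π·0.296²) = 3.982 m/s
Re = VD/ν = 3.982·0.296/1.64×10^-6 = 7.19×10^5 → turbulent
ε/D = 0.13/296 = 4.39×10^-4
Swamee-Jain: f = 0.01708
h_f = f(L/D)V²/(2g) = 0.01708·(1930/0.296)·3.982²/(2·9.81) = 90.01 m
Δp = ρg·h_f = 787.0·9.81·90.01 = 694.9 kPa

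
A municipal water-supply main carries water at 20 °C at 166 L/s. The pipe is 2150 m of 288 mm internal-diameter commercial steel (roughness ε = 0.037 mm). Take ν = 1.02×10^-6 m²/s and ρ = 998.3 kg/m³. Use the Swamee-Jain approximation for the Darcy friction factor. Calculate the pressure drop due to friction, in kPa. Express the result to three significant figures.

V = 4Q/(πD²) = 4·0.166/(π·0.288²) = 2.548 m/s
Re = VD/ν = 2.548·0.288/1.02×10^-6 = 7.19×10^5 → turbulent
ε/D = 0.037/288 = 1.28×10^-4
Swamee-Jain: f = 0.01428
h_f = f(L/D)V²/(2g) = 0.01428·(2150/0.288)·2.548²/(2·9.81) = 35.28 m
Δp = ρg·h_f = 998.3·9.81·35.28 = 345.5 kPa

Δp ≈ 346 kPa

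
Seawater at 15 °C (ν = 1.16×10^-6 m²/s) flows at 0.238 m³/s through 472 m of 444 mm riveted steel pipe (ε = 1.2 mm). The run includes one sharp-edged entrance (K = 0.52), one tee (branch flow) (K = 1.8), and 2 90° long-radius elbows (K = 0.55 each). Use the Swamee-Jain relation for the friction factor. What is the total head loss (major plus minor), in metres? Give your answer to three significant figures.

H_L ≈ 3.71 m

V = 4Q/(πD²) = 1.537 m/s; V²/2g = 0.1204 m
Re = 5.88×10^5, ε/D = 0.00270 → f = 0.02576 (Swamee-Jain)
Major: h_f = f(L/D)·V²/2g = 0.02576·1063·0.1204 = 3.298 m
Minor: ΣK = 3.42; h_m = ΣK·V²/2g = 0.4119 m
Total H_L = 3.298 + 0.4119 = 3.710 m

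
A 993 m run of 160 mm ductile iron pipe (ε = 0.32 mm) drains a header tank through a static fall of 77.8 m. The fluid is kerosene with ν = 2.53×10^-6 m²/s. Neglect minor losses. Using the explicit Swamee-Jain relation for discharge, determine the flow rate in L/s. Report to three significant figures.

Swamee-Jain (Type II): Q = -0.965·√(gD⁵h_f/L)·ln[ε/(3.7D) + √(3.17ν²L/(gD³h_f))]
√(gD⁵h_f/L) = √(9.81·0.160⁵·77.8/993) = 0.008977
ε/(3.7D) = 5.41×10^-4; √(3.17ν²L/(gD³h_f)) = 8.03×10^-5
Q = -0.965·0.008977·ln(6.208×10^-4) = 0.06397 m³/s
Check: V = 3.18 m/s, Re = 2.01×10^5, f = 0.02448, h_f = 78.4 m ≈ 77.8 m ✓

Q ≈ 64.0 L/s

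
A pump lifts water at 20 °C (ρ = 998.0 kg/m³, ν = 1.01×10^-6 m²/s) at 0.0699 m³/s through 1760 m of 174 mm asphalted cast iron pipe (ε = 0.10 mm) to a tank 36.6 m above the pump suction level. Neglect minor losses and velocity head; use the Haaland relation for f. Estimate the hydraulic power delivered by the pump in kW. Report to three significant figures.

V = 4Q/(πD²) = 2.940 m/s; Re = 5.06×10^5; ε/D = 5.75×10^-4; f = 0.01803
h_f = f(L/D)V²/2g = 80.31 m
Total head H = z + h_f = 36.6 + 80.31 = 116.9 m
P_hyd = ρgQH = 998.0·9.81·0.0699·116.9 = 80.01 kW

P_hyd ≈ 80.0 kW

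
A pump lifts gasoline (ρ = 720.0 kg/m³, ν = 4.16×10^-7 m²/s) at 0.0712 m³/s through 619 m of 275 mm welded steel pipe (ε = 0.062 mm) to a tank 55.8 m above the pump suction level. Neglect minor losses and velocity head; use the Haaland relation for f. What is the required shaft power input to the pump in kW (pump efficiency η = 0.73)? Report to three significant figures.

P_shaft ≈ 40.2 kW

V = 4Q/(πD²) = 1.199 m/s; Re = 7.92×10^5; ε/D = 2.25×10^-4; f = 0.01505
h_f = f(L/D)V²/2g = 2.482 m
Total head H = z + h_f = 55.8 + 2.482 = 58.28 m
P_hyd = ρgQH = 720.0·9.81·0.0712·58.28 = 29.31 kW
P_shaft = P_hyd/η = 29.31/0.73 = 40.15 kW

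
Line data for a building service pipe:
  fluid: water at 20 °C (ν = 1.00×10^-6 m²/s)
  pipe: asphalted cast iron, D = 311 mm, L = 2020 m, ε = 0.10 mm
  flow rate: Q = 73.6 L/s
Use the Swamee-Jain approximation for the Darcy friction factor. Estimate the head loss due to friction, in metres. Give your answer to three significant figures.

V = 4Q/(πD²) = 4·0.0736/(π·0.311²) = 0.9689 m/s
Re = VD/ν = 0.9689·0.311/1.00×10^-6 = 3.01×10^5 → turbulent
ε/D = 0.10/311 = 3.22×10^-4
Swamee-Jain: f = 0.01720
h_f = f(L/D)V²/(2g) = 0.01720·(2020/0.311)·0.9689²/(2·9.81) = 5.346 m

h_f ≈ 5.35 m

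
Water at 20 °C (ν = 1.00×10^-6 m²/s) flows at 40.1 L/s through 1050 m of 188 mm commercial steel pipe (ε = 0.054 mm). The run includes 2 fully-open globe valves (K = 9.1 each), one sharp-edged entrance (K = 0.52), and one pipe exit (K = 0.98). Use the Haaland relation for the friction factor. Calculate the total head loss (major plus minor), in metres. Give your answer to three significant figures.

H_L ≈ 12.1 m

V = 4Q/(πD²) = 1.445 m/s; V²/2g = 0.1064 m
Re = 2.72×10^5, ε/D = 2.87×10^-4 → f = 0.01687 (Haaland)
Major: h_f = f(L/D)·V²/2g = 0.01687·5585·0.1064 = 10.02 m
Minor: ΣK = 19.7; h_m = ΣK·V²/2g = 2.095 m
Total H_L = 10.02 + 2.095 = 12.12 m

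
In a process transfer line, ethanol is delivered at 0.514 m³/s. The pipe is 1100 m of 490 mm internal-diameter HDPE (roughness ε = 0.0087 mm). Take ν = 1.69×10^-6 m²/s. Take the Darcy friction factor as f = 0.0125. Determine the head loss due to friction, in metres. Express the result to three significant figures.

V = 4Q/(πD²) = 4·0.514/(π·0.490²) = 2.726 m/s
h_f = f(L/D)V²/(2g) = 0.01250·(1100/0.490)·2.726²/(2·9.81) = 10.63 m

h_f ≈ 10.6 m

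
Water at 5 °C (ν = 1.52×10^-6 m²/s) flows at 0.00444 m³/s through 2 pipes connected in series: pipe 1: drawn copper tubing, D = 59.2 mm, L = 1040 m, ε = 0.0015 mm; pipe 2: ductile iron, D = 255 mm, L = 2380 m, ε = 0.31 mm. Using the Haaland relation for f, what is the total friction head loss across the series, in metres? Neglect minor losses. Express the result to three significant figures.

H ≈ 46.1 m

Pipe 1: V = 1.613 m/s, Re = 6.28×10^4, ε/D = 2.53×10^-5, f = 0.01976, h_1 = f(L/D)V²/2g = 46.04 m
Pipe 2: V = 0.08694 m/s, Re = 1.46×10^4, ε/D = 0.00122, f = 0.02985, h_2 = f(L/D)V²/2g = 0.1073 m
Series → Q common, losses add: H = Σh = 46.15 m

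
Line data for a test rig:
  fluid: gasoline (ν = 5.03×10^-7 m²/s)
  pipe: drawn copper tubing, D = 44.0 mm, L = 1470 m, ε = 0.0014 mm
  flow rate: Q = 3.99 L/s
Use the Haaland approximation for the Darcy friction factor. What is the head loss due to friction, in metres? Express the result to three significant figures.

V = 4Q/(πD²) = 4·0.00399/(π·0.0440²) = 2.624 m/s
Re = VD/ν = 2.624·0.0440/5.03×10^-7 = 2.30×10^5 → turbulent
ε/D = 0.0014/44.0 = 3.18×10^-5
Haaland: f = 0.01532
h_f = f(L/D)V²/(2g) = 0.01532·(1470/0.0440)·2.624²/(2·9.81) = 179.6 m

h_f ≈ 180 m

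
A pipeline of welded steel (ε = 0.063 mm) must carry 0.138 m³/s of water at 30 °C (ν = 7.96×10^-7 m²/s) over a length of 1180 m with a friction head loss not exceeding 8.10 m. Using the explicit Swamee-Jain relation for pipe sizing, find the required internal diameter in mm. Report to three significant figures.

Swamee-Jain (Type III): D = 0.66·[ε^1.25·(LQ²/(gh_f))^4.75 + ν·Q^9.4·(L/(gh_f))^5.2]^0.04
LQ²/(gh_f) = 0.2828; L/(gh_f) = 14.85
Term 1 = ε^1.25·(…)^4.75 = 1.39×10^-8; Term 2 = ν·Q^9.4·(…)^5.2 = 8.11×10^-9
D = 0.66·(1.39×10^-8 + 8.11×10^-9)^0.04 = 0.3260 m = 326 mm
Check: V = 1.65 m/s, Re = 6.77×10^5, f = 0.01508, h_f = 7.60 m ≈ 8.10 m ✓

D ≈ 326 mm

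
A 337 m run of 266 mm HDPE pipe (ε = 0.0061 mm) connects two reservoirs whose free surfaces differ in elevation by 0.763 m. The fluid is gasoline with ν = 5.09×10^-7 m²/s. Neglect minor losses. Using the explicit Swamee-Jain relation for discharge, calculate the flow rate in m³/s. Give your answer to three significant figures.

Swamee-Jain (Type II): Q = -0.965·√(gD⁵h_f/L)·ln[ε/(3.7D) + √(3.17ν²L/(gD³h_f))]
√(gD⁵h_f/L) = √(9.81·0.266⁵·0.763/337) = 0.005439
ε/(3.7D) = 6.20×10^-6; √(3.17ν²L/(gD³h_f)) = 4.43×10^-5
Q = -0.965·0.005439·ln(5.052×10^-5) = 0.05192 m³/s
Check: V = 0.934 m/s, Re = 4.88×10^5, f = 0.01350, h_f = 0.761 m ≈ 0.763 m ✓

Q ≈ 0.0519 m³/s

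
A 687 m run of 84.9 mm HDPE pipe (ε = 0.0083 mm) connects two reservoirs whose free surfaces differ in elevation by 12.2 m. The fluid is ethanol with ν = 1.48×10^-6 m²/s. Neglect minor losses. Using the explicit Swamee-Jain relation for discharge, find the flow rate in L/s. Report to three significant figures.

Swamee-Jain (Type II): Q = -0.965·√(gD⁵h_f/L)·ln[ε/(3.7D) + √(3.17ν²L/(gD³h_f))]
√(gD⁵h_f/L) = √(9.81·0.0849⁵·12.2/687) = 8.766×10^-4
ε/(3.7D) = 2.64×10^-5; √(3.17ν²L/(gD³h_f)) = 2.55×10^-4
Q = -0.965·8.766×10^-4·ln(2.816×10^-4) = 0.006915 m³/s
Check: V = 1.22 m/s, Re = 7.01×10^4, f = 0.01974, h_f = 12.2 m ≈ 12.2 m ✓

Q ≈ 6.92 L/s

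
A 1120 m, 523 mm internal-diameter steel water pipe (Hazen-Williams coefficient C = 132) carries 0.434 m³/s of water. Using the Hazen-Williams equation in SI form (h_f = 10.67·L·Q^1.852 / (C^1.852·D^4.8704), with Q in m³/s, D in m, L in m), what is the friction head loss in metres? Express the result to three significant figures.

h_f = 10.67·1120·0.434^1.852 / (132^1.852·0.523^4.8704) = 7.075 m

h_f ≈ 7.07 m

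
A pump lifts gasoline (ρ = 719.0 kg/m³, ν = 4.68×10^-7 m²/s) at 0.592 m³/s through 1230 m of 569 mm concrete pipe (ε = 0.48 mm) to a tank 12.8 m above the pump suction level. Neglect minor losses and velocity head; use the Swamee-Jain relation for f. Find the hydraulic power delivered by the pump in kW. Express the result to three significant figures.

V = 4Q/(πD²) = 2.328 m/s; Re = 2.83×10^6; ε/D = 8.44×10^-4; f = 0.01902
h_f = f(L/D)V²/2g = 11.36 m
Total head H = z + h_f = 12.8 + 11.36 = 24.16 m
P_hyd = ρgQH = 719.0·9.81·0.592·24.16 = 100.9 kW

P_hyd ≈ 101 kW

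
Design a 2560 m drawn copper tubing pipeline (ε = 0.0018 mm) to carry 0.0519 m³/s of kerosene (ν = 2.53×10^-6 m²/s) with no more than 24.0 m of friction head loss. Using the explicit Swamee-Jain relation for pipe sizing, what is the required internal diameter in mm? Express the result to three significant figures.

Swamee-Jain (Type III): D = 0.66·[ε^1.25·(LQ²/(gh_f))^4.75 + ν·Q^9.4·(L/(gh_f))^5.2]^0.04
LQ²/(gh_f) = 0.02929; L/(gh_f) = 10.87
Term 1 = ε^1.25·(…)^4.75 = 3.43×10^-15; Term 2 = ν·Q^9.4·(…)^5.2 = 5.19×10^-13
D = 0.66·(3.43×10^-15 + 5.19×10^-13)^0.04 = 0.2129 m = 213 mm
Check: V = 1.46 m/s, Re = 1.23×10^5, f = 0.01718, h_f = 22.4 m ≈ 24.0 m ✓

D ≈ 213 mm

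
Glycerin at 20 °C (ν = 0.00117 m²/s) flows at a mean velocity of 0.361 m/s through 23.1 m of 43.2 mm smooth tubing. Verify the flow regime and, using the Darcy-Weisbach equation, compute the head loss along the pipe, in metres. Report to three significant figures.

Re = VD/ν = 0.361·0.04320/0.00117 = 13.3 → laminar (Re < 2300)
f = 64/Re = 4.801
h_f = f(L/D)V²/(2g) = 4.801·(23.1/0.04320)·0.361²/(2·9.81) = 17.05 m

h_f ≈ 17.1 m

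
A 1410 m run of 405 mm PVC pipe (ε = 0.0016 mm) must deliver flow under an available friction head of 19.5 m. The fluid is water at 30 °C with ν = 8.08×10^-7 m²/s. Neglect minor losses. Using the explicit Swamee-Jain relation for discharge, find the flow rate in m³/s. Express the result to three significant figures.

Q ≈ 0.409 m³/s

Swamee-Jain (Type II): Q = -0.965·√(gD⁵h_f/L)·ln[ε/(3.7D) + √(3.17ν²L/(gD³h_f))]
√(gD⁵h_f/L) = √(9.81·0.405⁵·19.5/1410) = 0.03845
ε/(3.7D) = 1.07×10^-6; √(3.17ν²L/(gD³h_f)) = 1.52×10^-5
Q = -0.965·0.03845·ln(1.622×10^-5) = 0.4092 m³/s
Check: V = 3.18 m/s, Re = 1.59×10^6, f = 0.01088, h_f = 19.5 m ≈ 19.5 m ✓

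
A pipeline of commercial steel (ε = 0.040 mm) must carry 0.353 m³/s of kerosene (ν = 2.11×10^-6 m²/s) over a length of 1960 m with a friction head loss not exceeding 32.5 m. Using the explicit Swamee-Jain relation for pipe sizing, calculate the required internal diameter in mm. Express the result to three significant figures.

Swamee-Jain (Type III): D = 0.66·[ε^1.25·(LQ²/(gh_f))^4.75 + ν·Q^9.4·(L/(gh_f))^5.2]^0.04
LQ²/(gh_f) = 0.7660; L/(gh_f) = 6.148
Term 1 = ε^1.25·(…)^4.75 = 8.97×10^-7; Term 2 = ν·Q^9.4·(…)^5.2 = 1.49×10^-6
D = 0.66·(8.97×10^-7 + 1.49×10^-6)^0.04 = 0.3933 m = 393 mm
Check: V = 2.91 m/s, Re = 5.42×10^5, f = 0.01436, h_f = 30.8 m ≈ 32.5 m ✓

D ≈ 393 mm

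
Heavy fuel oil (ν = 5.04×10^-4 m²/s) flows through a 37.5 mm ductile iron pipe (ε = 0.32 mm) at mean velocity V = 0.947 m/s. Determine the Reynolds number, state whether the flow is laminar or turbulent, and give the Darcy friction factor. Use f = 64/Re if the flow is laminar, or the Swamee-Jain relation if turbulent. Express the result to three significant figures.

Re ≈ 70.5; laminar; f = 64/Re ≈ 0.908

Re = VD/ν = 0.9470·0.0375/5.04×10^-4 = 70.5
Re < 2300 → laminar → f = 64/Re = 0.9083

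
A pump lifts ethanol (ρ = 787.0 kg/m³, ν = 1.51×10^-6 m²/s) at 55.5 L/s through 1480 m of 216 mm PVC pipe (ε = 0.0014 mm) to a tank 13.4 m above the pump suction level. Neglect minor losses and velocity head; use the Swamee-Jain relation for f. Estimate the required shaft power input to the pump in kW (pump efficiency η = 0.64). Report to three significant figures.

P_shaft ≈ 17.2 kW

V = 4Q/(πD²) = 1.515 m/s; Re = 2.17×10^5; ε/D = 6.48×10^-6; f = 0.01536
h_f = f(L/D)V²/2g = 12.30 m
Total head H = z + h_f = 13.4 + 12.30 = 25.70 m
P_hyd = ρgQH = 787.0·9.81·0.0555·25.70 = 11.01 kW
P_shaft = P_hyd/η = 11.01/0.64 = 17.21 kW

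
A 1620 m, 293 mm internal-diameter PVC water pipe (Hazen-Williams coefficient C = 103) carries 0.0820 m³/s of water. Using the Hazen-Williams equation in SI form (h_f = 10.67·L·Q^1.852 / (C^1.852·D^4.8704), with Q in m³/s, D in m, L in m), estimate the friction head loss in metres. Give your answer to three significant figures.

h_f = 10.67·1620·0.0820^1.852 / (103^1.852·0.293^4.8704) = 12.44 m

h_f ≈ 12.4 m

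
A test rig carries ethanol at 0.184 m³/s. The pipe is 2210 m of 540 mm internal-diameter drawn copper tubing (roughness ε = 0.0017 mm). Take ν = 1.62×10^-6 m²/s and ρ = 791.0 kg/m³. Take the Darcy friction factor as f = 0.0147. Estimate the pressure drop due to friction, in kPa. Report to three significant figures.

V = 4Q/(πD²) = 4·0.184/(π·0.540²) = 0.8034 m/s
h_f = f(L/D)V²/(2g) = 0.01470·(2210/0.540)·0.8034²/(2·9.81) = 1.979 m
Δp = ρg·h_f = 791.0·9.81·1.979 = 15.36 kPa

Δp ≈ 15.4 kPa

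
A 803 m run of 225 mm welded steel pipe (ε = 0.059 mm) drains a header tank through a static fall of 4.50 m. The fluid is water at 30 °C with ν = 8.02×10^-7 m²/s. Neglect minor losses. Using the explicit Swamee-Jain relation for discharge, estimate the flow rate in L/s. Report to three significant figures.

Swamee-Jain (Type II): Q = -0.965·√(gD⁵h_f/L)·ln[ε/(3.7D) + √(3.17ν²L/(gD³h_f))]
√(gD⁵h_f/L) = √(9.81·0.225⁵·4.50/803) = 0.005630
ε/(3.7D) = 7.09×10^-5; √(3.17ν²L/(gD³h_f)) = 5.71×10^-5
Q = -0.965·0.005630·ln(1.279×10^-4) = 0.04870 m³/s
Check: V = 1.22 m/s, Re = 3.44×10^5, f = 0.01657, h_f = 4.52 m ≈ 4.50 m ✓

Q ≈ 48.7 L/s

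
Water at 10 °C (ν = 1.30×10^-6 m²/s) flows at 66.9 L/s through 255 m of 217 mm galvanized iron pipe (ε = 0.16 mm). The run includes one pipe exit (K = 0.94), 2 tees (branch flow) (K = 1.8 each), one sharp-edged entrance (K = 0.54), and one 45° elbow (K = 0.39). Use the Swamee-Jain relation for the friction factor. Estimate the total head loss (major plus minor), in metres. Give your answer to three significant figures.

H_L ≈ 4.75 m

V = 4Q/(πD²) = 1.809 m/s; V²/2g = 0.1668 m
Re = 3.02×10^5, ε/D = 7.37×10^-4 → f = 0.01957 (Swamee-Jain)
Major: h_f = f(L/D)·V²/2g = 0.01957·1175·0.1668 = 3.835 m
Minor: ΣK = 5.47; h_m = ΣK·V²/2g = 0.9123 m
Total H_L = 3.835 + 0.9123 = 4.747 m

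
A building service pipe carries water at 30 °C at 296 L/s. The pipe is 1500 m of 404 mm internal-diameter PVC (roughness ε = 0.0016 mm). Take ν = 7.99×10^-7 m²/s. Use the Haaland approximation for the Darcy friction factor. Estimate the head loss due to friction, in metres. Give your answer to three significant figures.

h_f ≈ 11.5 m

V = 4Q/(πD²) = 4·0.296/(π·0.404²) = 2.309 m/s
Re = VD/ν = 2.309·0.404/7.99×10^-7 = 1.17×10^6 → turbulent
ε/D = 0.0016/404 = 3.96×10^-6
Haaland: f = 0.01136
h_f = f(L/D)V²/(2g) = 0.01136·(1500/0.404)·2.309²/(2·9.81) = 11.47 m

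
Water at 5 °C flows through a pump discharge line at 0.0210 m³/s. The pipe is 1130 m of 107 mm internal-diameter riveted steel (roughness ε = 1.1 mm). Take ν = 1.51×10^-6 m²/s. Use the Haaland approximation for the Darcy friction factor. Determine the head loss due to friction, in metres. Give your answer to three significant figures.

h_f ≈ 114 m

V = 4Q/(πD²) = 4·0.0210/(π·0.107²) = 2.335 m/s
Re = VD/ν = 2.335·0.107/1.51×10^-6 = 1.65×10^5 → turbulent
ε/D = 1.1/107 = 0.0103
Haaland: f = 0.03867
h_f = f(L/D)V²/(2g) = 0.03867·(1130/0.107)·2.335²/(2·9.81) = 113.5 m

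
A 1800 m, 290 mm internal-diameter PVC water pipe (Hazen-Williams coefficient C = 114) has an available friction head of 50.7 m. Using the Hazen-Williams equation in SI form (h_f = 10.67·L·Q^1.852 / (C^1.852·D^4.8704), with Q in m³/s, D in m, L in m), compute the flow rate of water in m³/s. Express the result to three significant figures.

Q ≈ 0.178 m³/s

Rearranging: Q = [h_f·C^1.852·D^4.8704 / (10.67·L)]^(1/1.852)
Q = [50.7·114^1.852·0.290^4.8704 / (10.67·1800)]^0.540 = 0.1782 m³/s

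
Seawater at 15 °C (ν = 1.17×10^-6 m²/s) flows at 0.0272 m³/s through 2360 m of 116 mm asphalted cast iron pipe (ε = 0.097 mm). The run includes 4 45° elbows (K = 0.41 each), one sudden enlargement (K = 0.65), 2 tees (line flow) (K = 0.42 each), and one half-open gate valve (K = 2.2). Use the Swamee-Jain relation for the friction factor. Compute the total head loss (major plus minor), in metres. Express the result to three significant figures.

V = 4Q/(πD²) = 2.574 m/s; V²/2g = 0.3376 m
Re = 2.55×10^5, ε/D = 8.36×10^-4 → f = 0.02021 (Swamee-Jain)
Major: h_f = f(L/D)·V²/2g = 0.02021·20345·0.3376 = 138.8 m
Minor: ΣK = 5.33; h_m = ΣK·V²/2g = 1.800 m
Total H_L = 138.8 + 1.800 = 140.6 m

H_L ≈ 141 m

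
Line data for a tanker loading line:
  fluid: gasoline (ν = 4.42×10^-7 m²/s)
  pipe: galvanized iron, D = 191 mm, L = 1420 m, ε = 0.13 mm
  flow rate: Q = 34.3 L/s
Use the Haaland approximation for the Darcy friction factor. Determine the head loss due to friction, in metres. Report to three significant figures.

h_f ≈ 10.1 m

V = 4Q/(πD²) = 4·0.0343/(π·0.191²) = 1.197 m/s
Re = VD/ν = 1.197·0.191/4.42×10^-7 = 5.17×10^5 → turbulent
ε/D = 0.13/191 = 6.81×10^-4
Haaland: f = 0.01862
h_f = f(L/D)V²/(2g) = 0.01862·(1420/0.191)·1.197²/(2·9.81) = 10.11 m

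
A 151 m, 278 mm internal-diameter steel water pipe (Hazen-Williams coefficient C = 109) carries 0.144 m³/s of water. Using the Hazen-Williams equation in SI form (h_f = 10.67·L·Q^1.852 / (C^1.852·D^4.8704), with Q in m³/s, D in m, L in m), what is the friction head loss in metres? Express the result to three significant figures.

h_f = 10.67·151·0.144^1.852 / (109^1.852·0.278^4.8704) = 3.827 m

h_f ≈ 3.83 m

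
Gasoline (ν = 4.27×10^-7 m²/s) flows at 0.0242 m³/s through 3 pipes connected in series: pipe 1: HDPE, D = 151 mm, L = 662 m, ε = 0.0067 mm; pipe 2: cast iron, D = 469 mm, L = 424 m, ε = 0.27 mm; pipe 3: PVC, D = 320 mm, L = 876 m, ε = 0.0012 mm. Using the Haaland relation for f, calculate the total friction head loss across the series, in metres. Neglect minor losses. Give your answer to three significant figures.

Pipe 1: V = 1.351 m/s, Re = 4.78×10^5, ε/D = 4.44×10^-5, f = 0.01369, h_1 = f(L/D)V²/2g = 5.588 m
Pipe 2: V = 0.1401 m/s, Re = 1.54×10^5, ε/D = 5.76×10^-4, f = 0.01946, h_2 = f(L/D)V²/2g = 0.01760 m
Pipe 3: V = 0.3009 m/s, Re = 2.26×10^5, ε/D = 3.75×10^-6, f = 0.01517, h_3 = f(L/D)V²/2g = 0.1916 m
Series → Q common, losses add: H = Σh = 5.797 m

H ≈ 5.80 m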